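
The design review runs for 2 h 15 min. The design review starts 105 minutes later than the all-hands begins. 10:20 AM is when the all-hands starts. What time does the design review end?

The design review starts at 10:20 AM + 105 min = 12:05 PM.
The design review ends at 12:05 PM + 135 min = 2:20 PM.

2:20 PM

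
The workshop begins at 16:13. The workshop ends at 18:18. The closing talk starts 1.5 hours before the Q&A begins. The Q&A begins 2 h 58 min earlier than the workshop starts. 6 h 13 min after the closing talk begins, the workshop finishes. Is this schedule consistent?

No

The Q&A starts at 16:13 − 178 min = 13:15.
The closing talk starts at 13:15 − 90 min = 11:45.
The workshop ends at 11:45 + 373 min = 17:58.
But the workshop is also said to end at 18:18 — a 20-minute conflict.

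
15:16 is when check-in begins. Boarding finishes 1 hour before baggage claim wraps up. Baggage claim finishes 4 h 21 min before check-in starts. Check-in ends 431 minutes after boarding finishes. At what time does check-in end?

Baggage claim ends at 15:16 − 261 min = 10:55.
Boarding ends at 10:55 − 60 min = 09:55.
Check-in ends at 09:55 + 431 min = 17:06.

17:06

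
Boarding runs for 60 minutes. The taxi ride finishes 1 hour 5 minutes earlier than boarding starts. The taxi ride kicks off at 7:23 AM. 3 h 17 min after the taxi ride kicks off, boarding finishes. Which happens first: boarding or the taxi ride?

Boarding ends at 7:23 AM + 197 min = 10:40 AM.
Boarding starts at 10:40 AM − 60 min = 9:40 AM.
Boarding starts at 9:40 AM and the taxi ride starts at 7:23 AM, so the taxi ride is first.

the taxi ride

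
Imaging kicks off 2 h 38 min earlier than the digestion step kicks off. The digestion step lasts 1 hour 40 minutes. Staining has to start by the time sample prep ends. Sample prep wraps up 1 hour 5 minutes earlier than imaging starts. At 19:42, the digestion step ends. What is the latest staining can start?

14:19

The digestion step starts at 19:42 − 100 min = 18:02.
Imaging starts at 18:02 − 158 min = 15:24.
Sample prep ends at 15:24 − 65 min = 14:19.
Staining is bounded by sample prep, so the latest it can start is 14:19.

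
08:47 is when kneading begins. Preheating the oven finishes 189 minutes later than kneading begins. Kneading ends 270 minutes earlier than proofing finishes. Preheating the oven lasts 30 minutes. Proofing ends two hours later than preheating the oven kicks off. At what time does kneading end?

Preheating the oven ends at 08:47 + 189 min = 11:56.
Preheating the oven starts at 11:56 − 30 min = 11:26.
Proofing ends at 11:26 + 120 min = 13:26.
Kneading ends at 13:26 − 270 min = 08:56.

08:56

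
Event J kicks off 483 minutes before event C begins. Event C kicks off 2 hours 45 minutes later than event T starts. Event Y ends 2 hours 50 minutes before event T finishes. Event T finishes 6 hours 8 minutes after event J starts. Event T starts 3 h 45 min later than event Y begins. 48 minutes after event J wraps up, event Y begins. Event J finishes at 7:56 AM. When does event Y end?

10:29 AM

Event Y starts at 7:56 AM + 48 min = 8:44 AM.
Event T starts at 8:44 AM + 225 min = 12:29 PM.
Event C starts at 12:29 PM + 165 min = 3:14 PM.
Event J starts at 3:14 PM − 483 min = 7:11 AM.
Event T ends at 7:11 AM + 368 min = 1:19 PM.
Event Y ends at 1:19 PM − 170 min = 10:29 AM.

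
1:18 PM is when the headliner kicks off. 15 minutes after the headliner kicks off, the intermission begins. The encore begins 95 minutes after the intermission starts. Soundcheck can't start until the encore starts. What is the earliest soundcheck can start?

The intermission starts at 1:18 PM + 15 min = 1:33 PM.
The encore starts at 1:33 PM + 95 min = 3:08 PM.
Soundcheck is bounded by the encore, so the earliest it can start is 3:08 PM.

3:08 PM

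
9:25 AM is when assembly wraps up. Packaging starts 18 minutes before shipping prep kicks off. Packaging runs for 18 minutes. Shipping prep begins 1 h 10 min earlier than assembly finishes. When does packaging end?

Shipping prep starts at 9:25 AM − 70 min = 8:15 AM.
Packaging starts at 8:15 AM − 18 min = 7:57 AM.
Packaging ends at 7:57 AM + 18 min = 8:15 AM.

8:15 AM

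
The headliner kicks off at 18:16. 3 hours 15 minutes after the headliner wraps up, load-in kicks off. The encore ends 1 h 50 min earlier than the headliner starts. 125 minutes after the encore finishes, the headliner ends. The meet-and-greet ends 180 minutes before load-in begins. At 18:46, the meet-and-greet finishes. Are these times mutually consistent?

The encore ends at 18:16 − 110 min = 16:26.
The headliner ends at 16:26 + 125 min = 18:31.
Load-in starts at 18:31 + 195 min = 21:46.
The meet-and-greet ends at 21:46 − 180 min = 18:46.
That matches the stated 18:46, so the schedule is consistent.

Yes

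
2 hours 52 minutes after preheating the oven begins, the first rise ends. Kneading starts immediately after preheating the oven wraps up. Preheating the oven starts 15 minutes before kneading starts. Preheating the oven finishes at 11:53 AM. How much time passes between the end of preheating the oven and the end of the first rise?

2 h 37 min

Kneading starts at 11:53 AM.
Preheating the oven starts at 11:53 AM − 15 min = 11:38 AM.
The first rise ends at 11:38 AM + 172 min = 2:30 PM.
From 11:53 AM to 2:30 PM is 2 h 37 min.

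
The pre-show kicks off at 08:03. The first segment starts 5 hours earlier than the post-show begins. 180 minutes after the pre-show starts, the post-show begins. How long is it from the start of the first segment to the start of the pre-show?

The post-show starts at 08:03 + 180 min = 11:03.
The first segment starts at 11:03 − 300 min = 06:03.
From 06:03 to 08:03 is two hours.

two hours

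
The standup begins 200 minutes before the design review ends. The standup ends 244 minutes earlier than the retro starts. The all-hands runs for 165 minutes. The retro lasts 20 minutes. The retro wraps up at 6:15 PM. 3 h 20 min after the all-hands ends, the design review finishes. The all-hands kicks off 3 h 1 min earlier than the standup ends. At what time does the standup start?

The retro starts at 6:15 PM − 20 min = 5:55 PM.
The standup ends at 5:55 PM − 244 min = 1:51 PM.
The all-hands starts at 1:51 PM − 181 min = 10:50 AM.
The all-hands ends at 10:50 AM + 165 min = 1:35 PM.
The design review ends at 1:35 PM + 200 min = 4:55 PM.
The standup starts at 4:55 PM − 200 min = 1:35 PM.

1:35 PM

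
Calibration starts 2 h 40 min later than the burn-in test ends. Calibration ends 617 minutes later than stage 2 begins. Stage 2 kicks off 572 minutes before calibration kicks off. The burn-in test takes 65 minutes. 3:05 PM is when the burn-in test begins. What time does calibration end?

The burn-in test ends at 3:05 PM + 65 min = 4:10 PM.
Calibration starts at 4:10 PM + 160 min = 6:50 PM.
Stage 2 starts at 6:50 PM − 572 min = 9:18 AM.
Calibration ends at 9:18 AM + 617 min = 7:35 PM.

7:35 PM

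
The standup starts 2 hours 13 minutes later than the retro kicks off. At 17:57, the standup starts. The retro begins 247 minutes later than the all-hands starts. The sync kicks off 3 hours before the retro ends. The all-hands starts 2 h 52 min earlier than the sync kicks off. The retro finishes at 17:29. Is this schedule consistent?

The sync starts at 17:29 − 180 min = 14:29.
The all-hands starts at 14:29 − 172 min = 11:37.
The retro starts at 11:37 + 247 min = 15:44.
The standup starts at 15:44 + 133 min = 17:57.
That matches the stated 17:57, so the schedule is consistent.

Yes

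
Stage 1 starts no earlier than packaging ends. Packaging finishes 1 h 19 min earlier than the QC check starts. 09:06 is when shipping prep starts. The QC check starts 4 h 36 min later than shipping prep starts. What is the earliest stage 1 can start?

12:23

The QC check starts at 09:06 + 276 min = 13:42.
Packaging ends at 13:42 − 79 min = 12:23.
Stage 1 is bounded by packaging, so the earliest it can start is 12:23.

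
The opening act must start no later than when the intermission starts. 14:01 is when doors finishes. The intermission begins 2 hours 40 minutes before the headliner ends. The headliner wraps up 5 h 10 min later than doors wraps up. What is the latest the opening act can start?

16:31

The headliner ends at 14:01 + 310 min = 19:11.
The intermission starts at 19:11 − 160 min = 16:31.
The opening act is bounded by the intermission, so the latest it can start is 16:31.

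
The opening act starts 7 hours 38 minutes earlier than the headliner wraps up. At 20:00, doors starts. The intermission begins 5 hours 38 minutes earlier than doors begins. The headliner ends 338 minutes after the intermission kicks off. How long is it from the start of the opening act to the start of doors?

7 h 38 min

The intermission starts at 20:00 − 338 min = 14:22.
The headliner ends at 14:22 + 338 min = 20:00.
The opening act starts at 20:00 − 458 min = 12:22.
From 12:22 to 20:00 is 7 h 38 min.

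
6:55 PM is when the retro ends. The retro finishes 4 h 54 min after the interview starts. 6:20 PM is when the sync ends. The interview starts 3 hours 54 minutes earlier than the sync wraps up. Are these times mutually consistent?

The interview starts at 6:20 PM − 234 min = 2:26 PM.
The retro ends at 2:26 PM + 294 min = 7:20 PM.
But the retro is also said to end at 6:55 PM — a 25-minute conflict.

No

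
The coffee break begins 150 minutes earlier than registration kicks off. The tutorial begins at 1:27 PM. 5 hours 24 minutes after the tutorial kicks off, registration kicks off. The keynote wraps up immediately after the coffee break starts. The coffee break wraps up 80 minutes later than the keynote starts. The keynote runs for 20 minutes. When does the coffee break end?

5:21 PM

Registration starts at 1:27 PM + 324 min = 6:51 PM.
The coffee break starts at 6:51 PM − 150 min = 4:21 PM.
So the keynote ends at 4:21 PM.
The keynote starts at 4:21 PM − 20 min = 4:01 PM.
The coffee break ends at 4:01 PM + 80 min = 5:21 PM.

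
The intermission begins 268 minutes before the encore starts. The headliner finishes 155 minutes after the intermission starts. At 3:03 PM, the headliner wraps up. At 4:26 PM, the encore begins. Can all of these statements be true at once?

The intermission starts at 4:26 PM − 268 min = 11:58 AM.
The headliner ends at 11:58 AM + 155 min = 2:33 PM.
But the headliner is also said to end at 3:03 PM — a 30-minute conflict.

No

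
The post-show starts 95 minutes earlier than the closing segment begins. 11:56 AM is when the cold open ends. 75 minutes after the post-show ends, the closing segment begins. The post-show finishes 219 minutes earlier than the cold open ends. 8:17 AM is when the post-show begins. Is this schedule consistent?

No

The post-show ends at 11:56 AM − 219 min = 8:17 AM.
The closing segment starts at 8:17 AM + 75 min = 9:32 AM.
The post-show starts at 9:32 AM − 95 min = 7:57 AM.
But the post-show is also said to start at 8:17 AM — a 20-minute conflict.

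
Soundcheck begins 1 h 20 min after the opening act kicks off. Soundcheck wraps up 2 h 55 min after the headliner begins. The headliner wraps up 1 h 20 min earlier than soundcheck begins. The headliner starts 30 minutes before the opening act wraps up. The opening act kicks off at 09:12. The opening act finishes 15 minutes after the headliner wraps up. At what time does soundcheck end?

11:52

Soundcheck starts at 09:12 + 80 min = 10:32.
The headliner ends at 10:32 − 80 min = 09:12.
The opening act ends at 09:12 + 15 min = 09:27.
The headliner starts at 09:27 − 30 min = 08:57.
Soundcheck ends at 08:57 + 175 min = 11:52.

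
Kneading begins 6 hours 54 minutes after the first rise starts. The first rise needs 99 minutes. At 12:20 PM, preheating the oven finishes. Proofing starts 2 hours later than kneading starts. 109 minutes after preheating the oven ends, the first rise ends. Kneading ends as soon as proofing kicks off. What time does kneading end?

The first rise ends at 12:20 PM + 109 min = 2:09 PM.
The first rise starts at 2:09 PM − 99 min = 12:30 PM.
Kneading starts at 12:30 PM + 414 min = 7:24 PM.
Proofing starts at 7:24 PM + 120 min = 9:24 PM.
So kneading ends at 9:24 PM.

9:24 PM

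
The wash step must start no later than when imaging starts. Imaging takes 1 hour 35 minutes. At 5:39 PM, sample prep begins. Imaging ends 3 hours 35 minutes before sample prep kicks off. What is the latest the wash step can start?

12:29 PM

Imaging ends at 5:39 PM − 215 min = 2:04 PM.
Imaging starts at 2:04 PM − 95 min = 12:29 PM.
The wash step is bounded by imaging, so the latest it can start is 12:29 PM.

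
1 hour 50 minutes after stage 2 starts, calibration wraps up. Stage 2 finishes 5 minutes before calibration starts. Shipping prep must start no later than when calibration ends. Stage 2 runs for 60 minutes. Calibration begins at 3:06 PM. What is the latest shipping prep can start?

3:51 PM

Stage 2 ends at 3:06 PM − 5 min = 3:01 PM.
Stage 2 starts at 3:01 PM − 60 min = 2:01 PM.
Calibration ends at 2:01 PM + 110 min = 3:51 PM.
Shipping prep is bounded by calibration, so the latest it can start is 3:51 PM.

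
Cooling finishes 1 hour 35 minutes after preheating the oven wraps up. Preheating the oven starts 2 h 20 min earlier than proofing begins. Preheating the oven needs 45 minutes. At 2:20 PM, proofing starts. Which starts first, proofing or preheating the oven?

preheating the oven

Preheating the oven starts at 2:20 PM − 140 min = 12:00 PM.
Proofing starts at 2:20 PM and preheating the oven starts at 12:00 PM, so preheating the oven is first.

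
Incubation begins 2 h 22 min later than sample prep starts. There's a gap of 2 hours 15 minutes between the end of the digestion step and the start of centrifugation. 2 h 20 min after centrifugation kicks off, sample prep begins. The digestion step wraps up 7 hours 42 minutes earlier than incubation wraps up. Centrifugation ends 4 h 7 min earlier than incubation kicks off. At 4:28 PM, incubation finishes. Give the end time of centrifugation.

The digestion step ends at 4:28 PM − 462 min = 8:46 AM.
Centrifugation starts at 8:46 AM + 135 min = 11:01 AM.
Sample prep starts at 11:01 AM + 140 min = 1:21 PM.
Incubation starts at 1:21 PM + 142 min = 3:43 PM.
Centrifugation ends at 3:43 PM − 247 min = 11:36 AM.

11:36 AM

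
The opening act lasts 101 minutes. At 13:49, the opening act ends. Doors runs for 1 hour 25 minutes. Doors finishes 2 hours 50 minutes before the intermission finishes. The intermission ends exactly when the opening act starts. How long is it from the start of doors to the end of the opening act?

356 minutes

The opening act starts at 13:49 − 101 min = 12:08.
So the intermission ends at 12:08.
Doors ends at 12:08 − 170 min = 09:18.
Doors starts at 09:18 − 85 min = 07:53.
From 07:53 to 13:49 is 356 minutes.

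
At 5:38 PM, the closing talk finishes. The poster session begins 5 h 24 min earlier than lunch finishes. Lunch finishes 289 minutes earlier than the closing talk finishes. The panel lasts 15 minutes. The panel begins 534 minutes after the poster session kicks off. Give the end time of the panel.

Lunch ends at 5:38 PM − 289 min = 12:49 PM.
The poster session starts at 12:49 PM − 324 min = 7:25 AM.
The panel starts at 7:25 AM + 534 min = 4:19 PM.
The panel ends at 4:19 PM + 15 min = 4:34 PM.

4:34 PM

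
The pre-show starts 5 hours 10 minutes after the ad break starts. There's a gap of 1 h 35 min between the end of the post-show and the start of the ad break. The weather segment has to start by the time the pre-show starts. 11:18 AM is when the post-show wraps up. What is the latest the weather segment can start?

6:03 PM

The ad break starts at 11:18 AM + 95 min = 12:53 PM.
The pre-show starts at 12:53 PM + 310 min = 6:03 PM.
The weather segment is bounded by the pre-show, so the latest it can start is 6:03 PM.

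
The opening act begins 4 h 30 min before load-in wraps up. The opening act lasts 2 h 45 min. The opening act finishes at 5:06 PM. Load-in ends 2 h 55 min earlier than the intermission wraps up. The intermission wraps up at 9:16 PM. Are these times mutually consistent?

No

Load-in ends at 9:16 PM − 175 min = 6:21 PM.
The opening act starts at 6:21 PM − 270 min = 1:51 PM.
The opening act ends at 1:51 PM + 165 min = 4:36 PM.
But the opening act is also said to end at 5:06 PM — a 30-minute conflict.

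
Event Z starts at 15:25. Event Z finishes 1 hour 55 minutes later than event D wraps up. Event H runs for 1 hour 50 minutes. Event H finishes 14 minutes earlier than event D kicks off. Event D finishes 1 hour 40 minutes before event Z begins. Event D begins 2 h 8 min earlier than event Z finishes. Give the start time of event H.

11:28

Event D ends at 15:25 − 100 min = 13:45.
Event Z ends at 13:45 + 115 min = 15:40.
Event D starts at 15:40 − 128 min = 13:32.
Event H ends at 13:32 − 14 min = 13:18.
Event H starts at 13:18 − 110 min = 11:28.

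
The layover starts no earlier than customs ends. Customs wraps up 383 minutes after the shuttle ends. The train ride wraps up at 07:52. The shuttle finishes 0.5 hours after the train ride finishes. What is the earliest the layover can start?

14:45

The shuttle ends at 07:52 + 30 min = 08:22.
Customs ends at 08:22 + 383 min = 14:45.
The layover is bounded by customs, so the earliest it can start is 14:45.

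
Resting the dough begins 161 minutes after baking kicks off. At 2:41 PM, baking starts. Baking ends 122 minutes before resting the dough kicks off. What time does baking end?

Resting the dough starts at 2:41 PM + 161 min = 5:22 PM.
Baking ends at 5:22 PM − 122 min = 3:20 PM.

3:20 PM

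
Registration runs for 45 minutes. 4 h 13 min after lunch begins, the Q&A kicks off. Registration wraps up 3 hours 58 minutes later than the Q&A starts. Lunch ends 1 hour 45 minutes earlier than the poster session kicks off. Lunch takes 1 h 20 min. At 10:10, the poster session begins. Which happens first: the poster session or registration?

Lunch ends at 10:10 − 105 min = 08:25.
Lunch starts at 08:25 − 80 min = 07:05.
The Q&A starts at 07:05 + 253 min = 11:18.
Registration ends at 11:18 + 238 min = 15:16.
Registration starts at 15:16 − 45 min = 14:31.
The poster session starts at 10:10 and registration starts at 14:31, so the poster session is first.

the poster session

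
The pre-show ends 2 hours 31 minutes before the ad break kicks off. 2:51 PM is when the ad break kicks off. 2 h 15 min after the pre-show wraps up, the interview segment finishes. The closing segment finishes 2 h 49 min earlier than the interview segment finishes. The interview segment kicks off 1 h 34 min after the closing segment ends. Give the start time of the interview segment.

The pre-show ends at 2:51 PM − 151 min = 12:20 PM.
The interview segment ends at 12:20 PM + 135 min = 2:35 PM.
The closing segment ends at 2:35 PM − 169 min = 11:46 AM.
The interview segment starts at 11:46 AM + 94 min = 1:20 PM.

1:20 PM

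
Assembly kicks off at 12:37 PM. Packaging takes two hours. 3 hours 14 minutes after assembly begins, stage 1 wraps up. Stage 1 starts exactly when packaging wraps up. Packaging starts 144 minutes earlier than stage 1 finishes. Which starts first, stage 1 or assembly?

assembly

Stage 1 ends at 12:37 PM + 194 min = 3:51 PM.
Packaging starts at 3:51 PM − 144 min = 1:27 PM.
Packaging ends at 1:27 PM + 120 min = 3:27 PM.
So stage 1 starts at 3:27 PM.
Stage 1 starts at 3:27 PM and assembly starts at 12:37 PM, so assembly is first.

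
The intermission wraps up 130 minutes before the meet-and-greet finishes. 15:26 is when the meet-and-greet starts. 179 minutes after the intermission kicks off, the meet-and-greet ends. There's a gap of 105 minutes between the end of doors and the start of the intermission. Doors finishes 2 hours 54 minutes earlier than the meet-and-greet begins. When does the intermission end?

15:06

Doors ends at 15:26 − 174 min = 12:32.
The intermission starts at 12:32 + 105 min = 14:17.
The meet-and-greet ends at 14:17 + 179 min = 17:16.
The intermission ends at 17:16 − 130 min = 15:06.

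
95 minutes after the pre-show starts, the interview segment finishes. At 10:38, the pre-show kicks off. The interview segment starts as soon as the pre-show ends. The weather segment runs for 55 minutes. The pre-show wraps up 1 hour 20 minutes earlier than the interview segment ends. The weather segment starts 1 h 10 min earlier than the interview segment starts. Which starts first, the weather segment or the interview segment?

The interview segment ends at 10:38 + 95 min = 12:13.
The pre-show ends at 12:13 − 80 min = 10:53.
So the interview segment starts at 10:53.
The weather segment starts at 10:53 − 70 min = 09:43.
The weather segment starts at 09:43 and the interview segment starts at 10:53, so the weather segment is first.

the weather segment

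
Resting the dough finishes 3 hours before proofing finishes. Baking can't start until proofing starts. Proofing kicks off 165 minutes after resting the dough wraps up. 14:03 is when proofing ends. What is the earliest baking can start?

Resting the dough ends at 14:03 − 180 min = 11:03.
Proofing starts at 11:03 + 165 min = 13:48.
Baking is bounded by proofing, so the earliest it can start is 13:48.

13:48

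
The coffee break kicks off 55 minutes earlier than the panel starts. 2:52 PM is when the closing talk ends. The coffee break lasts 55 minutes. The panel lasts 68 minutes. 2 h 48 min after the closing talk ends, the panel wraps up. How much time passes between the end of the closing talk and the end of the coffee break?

1 h 40 min

The panel ends at 2:52 PM + 168 min = 5:40 PM.
The panel starts at 5:40 PM − 68 min = 4:32 PM.
The coffee break starts at 4:32 PM − 55 min = 3:37 PM.
The coffee break ends at 3:37 PM + 55 min = 4:32 PM.
From 2:52 PM to 4:32 PM is 1 h 40 min.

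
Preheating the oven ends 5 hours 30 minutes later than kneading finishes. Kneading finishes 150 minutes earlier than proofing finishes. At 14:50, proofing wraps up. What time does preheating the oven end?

17:50

Kneading ends at 14:50 − 150 min = 12:20.
Preheating the oven ends at 12:20 + 330 min = 17:50.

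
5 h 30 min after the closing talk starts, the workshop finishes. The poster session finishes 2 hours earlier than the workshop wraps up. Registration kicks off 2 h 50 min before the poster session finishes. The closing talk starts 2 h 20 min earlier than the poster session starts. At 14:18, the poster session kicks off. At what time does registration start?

The closing talk starts at 14:18 − 140 min = 11:58.
The workshop ends at 11:58 + 330 min = 17:28.
The poster session ends at 17:28 − 120 min = 15:28.
Registration starts at 15:28 − 170 min = 12:38.

12:38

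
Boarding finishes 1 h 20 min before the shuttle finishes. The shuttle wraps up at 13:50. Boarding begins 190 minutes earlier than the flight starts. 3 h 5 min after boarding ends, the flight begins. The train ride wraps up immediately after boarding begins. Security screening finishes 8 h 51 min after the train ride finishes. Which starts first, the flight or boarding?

boarding

Boarding ends at 13:50 − 80 min = 12:30.
The flight starts at 12:30 + 185 min = 15:35.
Boarding starts at 15:35 − 190 min = 12:25.
The flight starts at 15:35 and boarding starts at 12:25, so boarding is first.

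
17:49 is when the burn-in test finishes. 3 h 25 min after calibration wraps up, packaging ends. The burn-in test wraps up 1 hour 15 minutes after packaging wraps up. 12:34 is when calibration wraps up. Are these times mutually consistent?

No

Packaging ends at 12:34 + 205 min = 15:59.
The burn-in test ends at 15:59 + 75 min = 17:14.
But the burn-in test is also said to end at 17:49 — a 35-minute conflict.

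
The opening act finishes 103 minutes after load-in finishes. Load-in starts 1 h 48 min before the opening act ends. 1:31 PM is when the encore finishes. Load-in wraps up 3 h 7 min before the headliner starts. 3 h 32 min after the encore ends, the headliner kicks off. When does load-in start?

1:51 PM

The headliner starts at 1:31 PM + 212 min = 5:03 PM.
Load-in ends at 5:03 PM − 187 min = 1:56 PM.
The opening act ends at 1:56 PM + 103 min = 3:39 PM.
Load-in starts at 3:39 PM − 108 min = 1:51 PM.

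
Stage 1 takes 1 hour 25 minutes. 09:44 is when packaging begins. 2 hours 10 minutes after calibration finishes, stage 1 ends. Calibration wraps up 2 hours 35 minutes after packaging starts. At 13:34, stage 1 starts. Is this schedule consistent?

No

Calibration ends at 09:44 + 155 min = 12:19.
Stage 1 ends at 12:19 + 130 min = 14:29.
Stage 1 starts at 14:29 − 85 min = 13:04.
But stage 1 is also said to start at 13:34 — a 30-minute conflict.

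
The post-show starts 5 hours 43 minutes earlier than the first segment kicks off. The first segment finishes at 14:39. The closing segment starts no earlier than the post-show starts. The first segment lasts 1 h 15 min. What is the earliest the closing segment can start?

The first segment starts at 14:39 − 75 min = 13:24.
The post-show starts at 13:24 − 343 min = 07:41.
The closing segment is bounded by the post-show, so the earliest it can start is 07:41.

07:41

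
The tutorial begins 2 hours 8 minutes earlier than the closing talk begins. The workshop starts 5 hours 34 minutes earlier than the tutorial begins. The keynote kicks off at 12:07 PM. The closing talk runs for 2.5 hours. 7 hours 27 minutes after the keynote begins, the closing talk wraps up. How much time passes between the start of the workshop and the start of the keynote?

165 minutes

The closing talk ends at 12:07 PM + 447 min = 7:34 PM.
The closing talk starts at 7:34 PM − 150 min = 5:04 PM.
The tutorial starts at 5:04 PM − 128 min = 2:56 PM.
The workshop starts at 2:56 PM − 334 min = 9:22 AM.
From 9:22 AM to 12:07 PM is 165 minutes.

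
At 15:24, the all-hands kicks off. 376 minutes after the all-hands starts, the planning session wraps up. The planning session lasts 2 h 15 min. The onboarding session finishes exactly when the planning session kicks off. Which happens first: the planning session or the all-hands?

The planning session ends at 15:24 + 376 min = 21:40.
The planning session starts at 21:40 − 135 min = 19:25.
The planning session starts at 19:25 and the all-hands starts at 15:24, so the all-hands is first.

the all-hands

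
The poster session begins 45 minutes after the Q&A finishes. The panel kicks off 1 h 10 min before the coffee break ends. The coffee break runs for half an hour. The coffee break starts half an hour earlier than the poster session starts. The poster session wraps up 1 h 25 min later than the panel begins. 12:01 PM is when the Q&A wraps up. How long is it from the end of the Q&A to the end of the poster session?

1 hour

The poster session starts at 12:01 PM + 45 min = 12:46 PM.
The coffee break starts at 12:46 PM − 30 min = 12:16 PM.
The coffee break ends at 12:16 PM + 30 min = 12:46 PM.
The panel starts at 12:46 PM − 70 min = 11:36 AM.
The poster session ends at 11:36 AM + 85 min = 1:01 PM.
From 12:01 PM to 1:01 PM is 1 hour.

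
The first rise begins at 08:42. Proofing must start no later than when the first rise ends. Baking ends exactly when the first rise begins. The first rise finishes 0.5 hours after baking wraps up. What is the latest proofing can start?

09:12

Baking ends at 08:42.
The first rise ends at 08:42 + 30 min = 09:12.
Proofing is bounded by the first rise, so the latest it can start is 09:12.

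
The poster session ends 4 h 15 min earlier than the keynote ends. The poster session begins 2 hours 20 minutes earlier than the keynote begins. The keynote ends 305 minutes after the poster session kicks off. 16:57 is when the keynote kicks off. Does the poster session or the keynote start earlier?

The poster session starts at 16:57 − 140 min = 14:37.
The poster session starts at 14:37 and the keynote starts at 16:57, so the poster session is first.

the poster session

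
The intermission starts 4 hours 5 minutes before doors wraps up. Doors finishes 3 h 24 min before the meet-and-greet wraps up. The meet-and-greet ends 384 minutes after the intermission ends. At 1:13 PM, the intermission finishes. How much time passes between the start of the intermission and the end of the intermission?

The meet-and-greet ends at 1:13 PM + 384 min = 7:37 PM.
Doors ends at 7:37 PM − 204 min = 4:13 PM.
The intermission starts at 4:13 PM − 245 min = 12:08 PM.
From 12:08 PM to 1:13 PM is 65 minutes.

65 minutes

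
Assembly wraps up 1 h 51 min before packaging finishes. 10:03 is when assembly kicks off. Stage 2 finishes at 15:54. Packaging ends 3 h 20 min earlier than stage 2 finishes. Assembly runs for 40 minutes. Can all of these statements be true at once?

Packaging ends at 15:54 − 200 min = 12:34.
Assembly ends at 12:34 − 111 min = 10:43.
Assembly starts at 10:43 − 40 min = 10:03.
That matches the stated 10:03, so the schedule is consistent.

Yes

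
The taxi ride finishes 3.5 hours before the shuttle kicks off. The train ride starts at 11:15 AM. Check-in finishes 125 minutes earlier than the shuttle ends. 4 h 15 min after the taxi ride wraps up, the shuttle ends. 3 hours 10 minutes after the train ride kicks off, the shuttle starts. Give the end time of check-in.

1:05 PM

The shuttle starts at 11:15 AM + 190 min = 2:25 PM.
The taxi ride ends at 2:25 PM − 210 min = 10:55 AM.
The shuttle ends at 10:55 AM + 255 min = 3:10 PM.
Check-in ends at 3:10 PM − 125 min = 1:05 PM.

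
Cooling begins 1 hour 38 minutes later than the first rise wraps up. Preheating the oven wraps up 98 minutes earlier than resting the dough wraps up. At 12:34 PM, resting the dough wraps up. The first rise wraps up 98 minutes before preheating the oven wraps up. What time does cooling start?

10:56 AM

Preheating the oven ends at 12:34 PM − 98 min = 10:56 AM.
The first rise ends at 10:56 AM − 98 min = 9:18 AM.
Cooling starts at 9:18 AM + 98 min = 10:56 AM.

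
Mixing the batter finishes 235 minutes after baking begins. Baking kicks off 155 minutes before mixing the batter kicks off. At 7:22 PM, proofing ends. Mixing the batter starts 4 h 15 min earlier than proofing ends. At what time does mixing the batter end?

Mixing the batter starts at 7:22 PM − 255 min = 3:07 PM.
Baking starts at 3:07 PM − 155 min = 12:32 PM.
Mixing the batter ends at 12:32 PM + 235 min = 4:27 PM.

4:27 PM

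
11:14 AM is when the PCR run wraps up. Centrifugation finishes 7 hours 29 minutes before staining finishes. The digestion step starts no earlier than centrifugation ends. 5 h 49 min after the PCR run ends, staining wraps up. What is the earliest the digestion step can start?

9:34 AM

Staining ends at 11:14 AM + 349 min = 5:03 PM.
Centrifugation ends at 5:03 PM − 449 min = 9:34 AM.
The digestion step is bounded by centrifugation, so the earliest it can start is 9:34 AM.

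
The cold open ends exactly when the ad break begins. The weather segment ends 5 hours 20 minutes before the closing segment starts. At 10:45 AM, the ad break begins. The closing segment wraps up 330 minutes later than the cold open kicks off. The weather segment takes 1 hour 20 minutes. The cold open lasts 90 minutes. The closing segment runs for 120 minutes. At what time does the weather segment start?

6:05 AM

The cold open ends at 10:45 AM.
The cold open starts at 10:45 AM − 90 min = 9:15 AM.
The closing segment ends at 9:15 AM + 330 min = 2:45 PM.
The closing segment starts at 2:45 PM − 120 min = 12:45 PM.
The weather segment ends at 12:45 PM − 320 min = 7:25 AM.
The weather segment starts at 7:25 AM − 80 min = 6:05 AM.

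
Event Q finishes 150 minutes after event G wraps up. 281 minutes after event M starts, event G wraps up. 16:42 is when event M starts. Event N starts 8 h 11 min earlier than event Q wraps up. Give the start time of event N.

15:42

Event G ends at 16:42 + 281 min = 21:23.
Event Q ends at 21:23 + 150 min = 23:53.
Event N starts at 23:53 − 491 min = 15:42.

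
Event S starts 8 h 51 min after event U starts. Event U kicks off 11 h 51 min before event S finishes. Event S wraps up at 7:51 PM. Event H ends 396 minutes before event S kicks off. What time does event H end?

Event U starts at 7:51 PM − 711 min = 8:00 AM.
Event S starts at 8:00 AM + 531 min = 4:51 PM.
Event H ends at 4:51 PM − 396 min = 10:15 AM.

10:15 AM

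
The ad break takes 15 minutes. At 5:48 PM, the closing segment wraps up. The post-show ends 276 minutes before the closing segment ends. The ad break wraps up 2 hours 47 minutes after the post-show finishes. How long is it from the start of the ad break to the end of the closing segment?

The post-show ends at 5:48 PM − 276 min = 1:12 PM.
The ad break ends at 1:12 PM + 167 min = 3:59 PM.
The ad break starts at 3:59 PM − 15 min = 3:44 PM.
From 3:44 PM to 5:48 PM is 2 hours 4 minutes.

2 hours 4 minutes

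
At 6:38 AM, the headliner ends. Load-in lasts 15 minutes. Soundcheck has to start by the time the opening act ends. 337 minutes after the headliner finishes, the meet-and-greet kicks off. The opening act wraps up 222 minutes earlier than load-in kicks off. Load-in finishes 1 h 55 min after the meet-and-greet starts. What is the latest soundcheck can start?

10:13 AM

The meet-and-greet starts at 6:38 AM + 337 min = 12:15 PM.
Load-in ends at 12:15 PM + 115 min = 2:10 PM.
Load-in starts at 2:10 PM − 15 min = 1:55 PM.
The opening act ends at 1:55 PM − 222 min = 10:13 AM.
Soundcheck is bounded by the opening act, so the latest it can start is 10:13 AM.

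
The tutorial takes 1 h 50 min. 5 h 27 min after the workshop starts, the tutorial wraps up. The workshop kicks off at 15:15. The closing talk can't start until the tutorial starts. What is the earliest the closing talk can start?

18:52

The tutorial ends at 15:15 + 327 min = 20:42.
The tutorial starts at 20:42 − 110 min = 18:52.
The closing talk is bounded by the tutorial, so the earliest it can start is 18:52.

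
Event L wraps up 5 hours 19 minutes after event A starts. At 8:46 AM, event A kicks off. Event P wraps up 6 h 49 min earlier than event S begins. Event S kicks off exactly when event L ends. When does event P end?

7:16 AM

Event L ends at 8:46 AM + 319 min = 2:05 PM.
So event S starts at 2:05 PM.
Event P ends at 2:05 PM − 409 min = 7:16 AM.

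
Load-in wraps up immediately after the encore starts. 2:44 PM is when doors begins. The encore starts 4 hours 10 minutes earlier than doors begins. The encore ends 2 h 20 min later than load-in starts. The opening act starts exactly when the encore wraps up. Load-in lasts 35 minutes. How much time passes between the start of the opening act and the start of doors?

The encore starts at 2:44 PM − 250 min = 10:34 AM.
So load-in ends at 10:34 AM.
Load-in starts at 10:34 AM − 35 min = 9:59 AM.
The encore ends at 9:59 AM + 140 min = 12:19 PM.
So the opening act starts at 12:19 PM.
From 12:19 PM to 2:44 PM is 2 h 25 min.

2 h 25 min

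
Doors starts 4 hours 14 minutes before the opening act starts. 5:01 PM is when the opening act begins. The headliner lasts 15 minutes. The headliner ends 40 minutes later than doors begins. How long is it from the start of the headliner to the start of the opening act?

229 minutes

Doors starts at 5:01 PM − 254 min = 12:47 PM.
The headliner ends at 12:47 PM + 40 min = 1:27 PM.
The headliner starts at 1:27 PM − 15 min = 1:12 PM.
From 1:12 PM to 5:01 PM is 229 minutes.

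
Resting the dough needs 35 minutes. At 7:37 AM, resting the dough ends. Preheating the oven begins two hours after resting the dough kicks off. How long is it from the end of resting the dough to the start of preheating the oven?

1 h 25 min

Resting the dough starts at 7:37 AM − 35 min = 7:02 AM.
Preheating the oven starts at 7:02 AM + 120 min = 9:02 AM.
From 7:37 AM to 9:02 AM is 1 h 25 min.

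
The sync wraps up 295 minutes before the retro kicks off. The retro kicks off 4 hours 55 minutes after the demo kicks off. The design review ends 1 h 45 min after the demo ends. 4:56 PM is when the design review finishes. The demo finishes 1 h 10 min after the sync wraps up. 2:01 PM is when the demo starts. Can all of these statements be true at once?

Yes

The retro starts at 2:01 PM + 295 min = 6:56 PM.
The sync ends at 6:56 PM − 295 min = 2:01 PM.
The demo ends at 2:01 PM + 70 min = 3:11 PM.
The design review ends at 3:11 PM + 105 min = 4:56 PM.
That matches the stated 4:56 PM, so the schedule is consistent.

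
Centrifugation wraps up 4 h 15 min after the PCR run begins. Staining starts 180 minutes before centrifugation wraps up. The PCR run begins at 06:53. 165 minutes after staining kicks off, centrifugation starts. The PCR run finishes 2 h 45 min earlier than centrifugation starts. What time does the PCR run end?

Centrifugation ends at 06:53 + 255 min = 11:08.
Staining starts at 11:08 − 180 min = 08:08.
Centrifugation starts at 08:08 + 165 min = 10:53.
The PCR run ends at 10:53 − 165 min = 08:08.

08:08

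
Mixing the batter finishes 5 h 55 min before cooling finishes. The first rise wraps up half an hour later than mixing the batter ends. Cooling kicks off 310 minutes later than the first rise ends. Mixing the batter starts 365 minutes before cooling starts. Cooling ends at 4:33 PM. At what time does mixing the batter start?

10:13 AM

Mixing the batter ends at 4:33 PM − 355 min = 10:38 AM.
The first rise ends at 10:38 AM + 30 min = 11:08 AM.
Cooling starts at 11:08 AM + 310 min = 4:18 PM.
Mixing the batter starts at 4:18 PM − 365 min = 10:13 AM.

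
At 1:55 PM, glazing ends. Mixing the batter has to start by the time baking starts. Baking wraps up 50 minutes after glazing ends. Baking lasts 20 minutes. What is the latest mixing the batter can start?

2:25 PM

Baking ends at 1:55 PM + 50 min = 2:45 PM.
Baking starts at 2:45 PM − 20 min = 2:25 PM.
Mixing the batter is bounded by baking, so the latest it can start is 2:25 PM.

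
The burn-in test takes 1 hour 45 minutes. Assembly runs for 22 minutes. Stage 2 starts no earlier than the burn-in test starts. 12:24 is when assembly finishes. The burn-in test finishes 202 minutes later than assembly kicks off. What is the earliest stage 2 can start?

13:39

Assembly starts at 12:24 − 22 min = 12:02.
The burn-in test ends at 12:02 + 202 min = 15:24.
The burn-in test starts at 15:24 − 105 min = 13:39.
Stage 2 is bounded by the burn-in test, so the earliest it can start is 13:39.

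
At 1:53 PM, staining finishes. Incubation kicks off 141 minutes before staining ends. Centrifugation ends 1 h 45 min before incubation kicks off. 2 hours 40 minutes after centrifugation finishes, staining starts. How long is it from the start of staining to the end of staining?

1 hour 26 minutes

Incubation starts at 1:53 PM − 141 min = 11:32 AM.
Centrifugation ends at 11:32 AM − 105 min = 9:47 AM.
Staining starts at 9:47 AM + 160 min = 12:27 PM.
From 12:27 PM to 1:53 PM is 1 hour 26 minutes.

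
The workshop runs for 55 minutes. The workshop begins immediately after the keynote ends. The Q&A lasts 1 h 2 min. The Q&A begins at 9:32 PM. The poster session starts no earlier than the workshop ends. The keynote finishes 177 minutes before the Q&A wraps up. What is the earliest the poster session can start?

8:32 PM

The Q&A ends at 9:32 PM + 62 min = 10:34 PM.
The keynote ends at 10:34 PM − 177 min = 7:37 PM.
So the workshop starts at 7:37 PM.
The workshop ends at 7:37 PM + 55 min = 8:32 PM.
The poster session is bounded by the workshop, so the earliest it can start is 8:32 PM.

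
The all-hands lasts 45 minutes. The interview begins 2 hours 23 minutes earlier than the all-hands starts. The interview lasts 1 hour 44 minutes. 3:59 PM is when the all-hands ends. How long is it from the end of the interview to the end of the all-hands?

The all-hands starts at 3:59 PM − 45 min = 3:14 PM.
The interview starts at 3:14 PM − 143 min = 12:51 PM.
The interview ends at 12:51 PM + 104 min = 2:35 PM.
From 2:35 PM to 3:59 PM is 84 minutes.

84 minutes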